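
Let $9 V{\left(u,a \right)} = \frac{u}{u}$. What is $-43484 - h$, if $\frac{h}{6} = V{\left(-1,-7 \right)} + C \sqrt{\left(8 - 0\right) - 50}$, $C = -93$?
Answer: $- \frac{130454}{3} + 558 i \sqrt{42} \approx -43485.0 + 3616.3 i$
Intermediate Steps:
$V{\left(u,a \right)} = \frac{1}{9}$ ($V{\left(u,a \right)} = \frac{u \frac{1}{u}}{9} = \frac{1}{9} \cdot 1 = \frac{1}{9}$)
$h = \frac{2}{3} - 558 i \sqrt{42}$ ($h = 6 \left(\frac{1}{9} - 93 \sqrt{\left(8 - 0\right) - 50}\right) = 6 \left(\frac{1}{9} - 93 \sqrt{\left(8 + 0\right) - 50}\right) = 6 \left(\frac{1}{9} - 93 \sqrt{8 - 50}\right) = 6 \left(\frac{1}{9} - 93 \sqrt{-42}\right) = 6 \left(\frac{1}{9} - 93 i \sqrt{42}\right) = \frac{2}{3} - 558 i \sqrt{42} \approx 0.66667 - 3616.3 i$)
$-43484 - h = -43484 - \left(\frac{2}{3} - 558 i \sqrt{42}\right) = - \frac{130454}{3} + 558 i \sqrt{42}$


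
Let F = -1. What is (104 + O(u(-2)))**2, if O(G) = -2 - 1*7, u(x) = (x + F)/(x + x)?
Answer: 9025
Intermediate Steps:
u(x) = (-1 + x)/(2*x) (u(x) = (x - 1)/(x + x) = (-1 + x)/((2*x)) = (-1 + x)*(1/(2*x)) = (-1 + x)/(2*x))
O(G) = -9 (O(G) = -2 - 7 = -9)
(104 + O(u(-2)))**2 = (104 - 9)**2 = 95**2 = 9025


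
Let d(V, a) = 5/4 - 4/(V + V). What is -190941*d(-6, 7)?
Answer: -1209293/4 ≈ -3.0232e+5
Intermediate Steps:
d(V, a) = 5/4 - 2/V (d(V, a) = 5*(¼) - 4*1/(2*V) = 5/4 - 2/V)
-190941*d(-6, 7) = -190941*(5/4 - 2/(-6)) = -190941*(5/4 - 2*(-⅙)) = -190941*(5/4 + ⅓) = -190941*19/12 = -1209293/4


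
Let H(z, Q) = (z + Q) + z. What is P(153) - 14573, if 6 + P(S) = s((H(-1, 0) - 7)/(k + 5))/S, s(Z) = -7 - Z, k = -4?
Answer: -2230585/153 ≈ -14579.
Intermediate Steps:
H(z, Q) = Q + 2*z (H(z, Q) = (Q + z) + z = Q + 2*z)
P(S) = -6 + 2/S (P(S) = -6 + (-7 - ((0 + 2*(-1)) - 7)/(-4 + 5))/S = -6 + (-7 - ((0 - 2) - 7)/1)/S = -6 + (-7 - (-2 - 7))/S = -6 + (-7 - (-9))/S = -6 + (-7 - 1*(-9))/S = -6 + (-7 + 9)/S = -6 + 2/S)
P(153) - 14573 = (-6 + 2/153) - 14573 = -916/153 - 14573 = -2230585/153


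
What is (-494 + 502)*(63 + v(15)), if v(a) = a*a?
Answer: 2304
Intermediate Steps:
v(a) = a²
(-494 + 502)*(63 + v(15)) = (-494 + 502)*(63 + 15²) = 8*(63 + 225) = 8*288 = 2304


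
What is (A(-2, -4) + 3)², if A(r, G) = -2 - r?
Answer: 9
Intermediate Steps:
(A(-2, -4) + 3)² = ((-2 - 1*(-2)) + 3)² = ((-2 + 2) + 3)² = (0 + 3)² = 3² = 9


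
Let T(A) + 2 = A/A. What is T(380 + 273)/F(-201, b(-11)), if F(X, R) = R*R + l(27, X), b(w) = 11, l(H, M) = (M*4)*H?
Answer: 1/21587 ≈ 4.6324e-5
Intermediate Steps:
l(H, M) = 4*H*M (l(H, M) = (4*M)*H = 4*H*M)
F(X, R) = R² + 108*X (F(X, R) = R*R + 4*27*X = R² + 108*X)
T(A) = -1 (T(A) = -2 + A/A = -2 + 1 = -1)
T(380 + 273)/F(-201, b(-11)) = -1/(11² + 108*(-201)) = -1/(121 - 21708) = -1/(-21587) = -1*(-1/21587) = 1/21587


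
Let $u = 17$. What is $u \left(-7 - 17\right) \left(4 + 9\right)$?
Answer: $-5304$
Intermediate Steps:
$u \left(-7 - 17\right) \left(4 + 9\right) = 17 \left(-7 - 17\right) \left(4 + 9\right) = 17 \left(-24\right) 13 = \left(-408\right) 13 = -5304$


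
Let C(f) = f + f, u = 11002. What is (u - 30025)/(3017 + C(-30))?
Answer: -19023/2957 ≈ -6.4332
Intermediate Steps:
C(f) = 2*f
(u - 30025)/(3017 + C(-30)) = (11002 - 30025)/(3017 + 2*(-30)) = -19023/(3017 - 60) = -19023/2957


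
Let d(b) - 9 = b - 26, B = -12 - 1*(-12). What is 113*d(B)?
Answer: -1921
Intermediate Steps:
B = 0 (B = -12 + 12 = 0)
d(b) = -17 + b (d(b) = 9 + (b - 26) = 9 + (-26 + b) = -17 + b)
113*d(B) = 113*(-17 + 0) = 113*(-17) = -1921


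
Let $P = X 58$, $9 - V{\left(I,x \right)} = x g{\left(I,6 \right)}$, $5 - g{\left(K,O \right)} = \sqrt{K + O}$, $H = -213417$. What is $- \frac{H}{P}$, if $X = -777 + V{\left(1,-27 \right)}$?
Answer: $- \frac{15010329}{2549332} + \frac{640251 \sqrt{7}}{2549332} \approx -5.2235$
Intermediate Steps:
$g{\left(K,O \right)} = 5 - \sqrt{K + O}$
$V{\left(I,x \right)} = 9 - x \left(5 - \sqrt{6 + I}\right)$ ($V{\left(I,x \right)} = 9 - x \left(5 - \sqrt{I + 6}\right) = 9 - x \left(5 - \sqrt{6 + I}\right)$)
$X = -633 - 27 \sqrt{7}$ ($X = -777 - \left(-9 + 27 \left(-5 + \sqrt{6 + 1}\right)\right) = -777 - \left(-9 + 27 \left(-5 + \sqrt{7}\right)\right) = -777 + \left(9 + \left(135 - 27 \sqrt{7}\right)\right) = -777 + \left(144 - 27 \sqrt{7}\right) = -633 - 27 \sqrt{7} \approx -704.44$)
$P = -36714 - 1566 \sqrt{7}$ ($P = \left(-633 - 27 \sqrt{7}\right) 58 = -36714 - 1566 \sqrt{7} \approx -40857.0$)
$- \frac{H}{P} = - \frac{-213417}{-36714 - 1566 \sqrt{7}} = \frac{213417}{-36714 - 1566 \sqrt{7}}$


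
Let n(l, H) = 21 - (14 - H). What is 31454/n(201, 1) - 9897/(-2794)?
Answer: 21990413/5588 ≈ 3935.3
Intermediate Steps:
n(l, H) = 7 + H (n(l, H) = 21 + (-14 + H) = 7 + H)
31454/n(201, 1) - 9897/(-2794) = 31454/(7 + 1) - 9897/(-2794) = 31454/8 - 9897*(-1/2794) = 31454*(⅛) + 9897/2794 = 15727/4 + 9897/2794 = 21990413/5588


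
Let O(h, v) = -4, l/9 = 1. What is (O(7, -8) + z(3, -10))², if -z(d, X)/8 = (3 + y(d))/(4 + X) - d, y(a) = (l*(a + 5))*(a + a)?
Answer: 360000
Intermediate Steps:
l = 9 (l = 9*1 = 9)
y(a) = 2*a*(45 + 9*a) (y(a) = (9*(a + 5))*(a + a) = (9*(5 + a))*(2*a) = (45 + 9*a)*(2*a) = 2*a*(45 + 9*a))
z(d, X) = 8*d - 8*(3 + 18*d*(5 + d))/(4 + X) (z(d, X) = -8*((3 + 18*d*(5 + d))/(4 + X) - d) = -8*(-d + (3 + 18*d*(5 + d))/(4 + X)) = 8*d - 8*(3 + 18*d*(5 + d))/(4 + X))
(O(7, -8) + z(3, -10))² = (-4 + 8*(-3 - 86*3 - 18*3² - 10*3)/(4 - 10))² = (-4 + 8*(-3 - 258 - 18*9 - 30)/(-6))² = (-4 + 8*(-⅙)*(-3 - 258 - 162 - 30))² = (-4 + 8*(-⅙)*(-453))² = (-4 + 604)² = 600² = 360000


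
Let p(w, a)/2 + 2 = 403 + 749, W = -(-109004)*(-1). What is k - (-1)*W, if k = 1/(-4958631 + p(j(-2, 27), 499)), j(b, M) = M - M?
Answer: -540259904325/4956331 ≈ -1.0900e+5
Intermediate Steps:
j(b, M) = 0
W = -109004 (W = -28*3893 = -109004)
p(w, a) = 2300 (p(w, a) = -4 + 2*(403 + 749) = -4 + 2*1152 = -4 + 2304 = 2300)
k = -1/4956331 (k = 1/(-4958631 + 2300) = 1/(-4956331) = -1/4956331 ≈ -2.0176e-7)
k - (-1)*W = -1/4956331 - (-1)*(-109004) = -1/4956331 - 1*109004 = -1/4956331 - 109004 = -540259904325/4956331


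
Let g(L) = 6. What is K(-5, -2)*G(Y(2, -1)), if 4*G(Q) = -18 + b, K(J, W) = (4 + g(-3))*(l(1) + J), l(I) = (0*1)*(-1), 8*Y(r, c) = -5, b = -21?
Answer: 975/2 ≈ 487.50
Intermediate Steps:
Y(r, c) = -5/8 (Y(r, c) = (1/8)*(-5) = -5/8)
l(I) = 0 (l(I) = 0*(-1) = 0)
K(J, W) = 10*J (K(J, W) = (4 + 6)*(0 + J) = 10*J)
G(Q) = -39/4 (G(Q) = (-18 - 21)/4 = (1/4)*(-39) = -39/4)
K(-5, -2)*G(Y(2, -1)) = (10*(-5))*(-39/4) = -50*(-39/4) = 975/2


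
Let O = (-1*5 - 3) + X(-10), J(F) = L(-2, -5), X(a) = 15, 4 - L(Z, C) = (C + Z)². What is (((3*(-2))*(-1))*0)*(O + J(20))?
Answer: 0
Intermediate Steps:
L(Z, C) = 4 - (C + Z)²
J(F) = -45 (J(F) = 4 - (-5 - 2)² = 4 - 1*(-7)² = 4 - 1*49 = 4 - 49 = -45)
O = 7 (O = (-1*5 - 3) + 15 = (-5 - 3) + 15 = -8 + 15 = 7)
(((3*(-2))*(-1))*0)*(O + J(20)) = (((3*(-2))*(-1))*0)*(7 - 45) = (-6*(-1)*0)*(-38) = (6*0)*(-38) = 0*(-38) = 0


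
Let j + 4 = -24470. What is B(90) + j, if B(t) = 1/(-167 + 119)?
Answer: -1174753/48 ≈ -24474.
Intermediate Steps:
B(t) = -1/48 (B(t) = 1/(-48) = -1/48)
j = -24474 (j = -4 - 24470 = -24474)
B(90) + j = -1/48 - 24474 = -1174753/48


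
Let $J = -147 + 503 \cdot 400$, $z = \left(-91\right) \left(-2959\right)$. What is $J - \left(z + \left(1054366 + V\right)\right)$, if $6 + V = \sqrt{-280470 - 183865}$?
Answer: $-1122576 - i \sqrt{464335} \approx -1.1226 \cdot 10^{6} - 681.42 i$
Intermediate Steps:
$V = -6 + i \sqrt{464335}$ ($V = -6 + \sqrt{-280470 - 183865} = -6 + \sqrt{-464335} = -6 + i \sqrt{464335} \approx -6.0 + 681.42 i$)
$z = 269269$
$J = 201053$ ($J = -147 + 201200 = 201053$)
$J - \left(z + \left(1054366 + V\right)\right) = 201053 - \left(269269 + \left(1054366 - \left(6 - i \sqrt{464335}\right)\right)\right) = 201053 - \left(269269 + \left(1054360 + i \sqrt{464335}\right)\right) = 201053 - \left(1323629 + i \sqrt{464335}\right) = -1122576 - i \sqrt{464335}$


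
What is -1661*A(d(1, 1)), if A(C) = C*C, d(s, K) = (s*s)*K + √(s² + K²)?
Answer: -4983 - 3322*√2 ≈ -9681.0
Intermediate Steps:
d(s, K) = √(K² + s²) + K*s² (d(s, K) = s²*K + √(K² + s²) = K*s² + √(K² + s²) = √(K² + s²) + K*s²)
A(C) = C²
-1661*A(d(1, 1)) = -1661*(√(1² + 1²) + 1*1²)² = -1661*(√(1 + 1) + 1*1)² = -1661*(√2 + 1)² = -1661*(1 + √2)²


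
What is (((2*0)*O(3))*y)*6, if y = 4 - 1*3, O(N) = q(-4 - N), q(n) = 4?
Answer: 0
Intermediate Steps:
O(N) = 4
y = 1 (y = 4 - 3 = 1)
(((2*0)*O(3))*y)*6 = (((2*0)*4)*1)*6 = ((0*4)*1)*6 = (0*1)*6 = 0*6 = 0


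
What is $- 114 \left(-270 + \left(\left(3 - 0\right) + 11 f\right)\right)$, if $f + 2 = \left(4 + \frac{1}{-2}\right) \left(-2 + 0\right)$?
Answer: $41724$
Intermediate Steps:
$f = -9$ ($f = -2 + \left(4 + \frac{1}{-2}\right) \left(-2 + 0\right) = -2 + \left(4 - \frac{1}{2}\right) \left(-2\right) = -2 + \frac{7}{2} \left(-2\right) = -2 - 7 = -9$)
$- 114 \left(-270 + \left(\left(3 - 0\right) + 11 f\right)\right) = - 114 \left(-270 + \left(\left(3 - 0\right) + 11 \left(-9\right)\right)\right) = - 114 \left(-270 + \left(\left(3 + 0\right) - 99\right)\right) = - 114 \left(-270 + \left(3 - 99\right)\right) = - 114 \left(-270 - 96\right) = \left(-114\right) \left(-366\right) = 41724$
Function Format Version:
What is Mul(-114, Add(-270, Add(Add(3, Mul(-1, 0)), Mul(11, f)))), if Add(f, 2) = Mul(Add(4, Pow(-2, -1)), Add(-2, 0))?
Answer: 41724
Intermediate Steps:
f = -9 (f = Add(-2, Mul(Add(4, Pow(-2, -1)), Add(-2, 0))) = Add(-2, Mul(Add(4, Rational(-1, 2)), -2)) = Add(-2, Mul(Rational(7, 2), -2)) = Add(-2, -7) = -9)
Mul(-114, Add(-270, Add(Add(3, Mul(-1, 0)), Mul(11, f)))) = Mul(-114, Add(-270, Add(Add(3, Mul(-1, 0)), Mul(11, -9)))) = Mul(-114, Add(-270, Add(Add(3, 0), -99))) = Mul(-114, Add(-270, Add(3, -99))) = Mul(-114, Add(-270, -96)) = Mul(-114, -366) = 41724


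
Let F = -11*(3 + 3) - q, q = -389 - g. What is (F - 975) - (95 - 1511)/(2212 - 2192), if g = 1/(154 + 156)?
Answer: -180171/310 ≈ -581.20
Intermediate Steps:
g = 1/310 ≈ 0.0032258
q = -120591/310 (q = -389 - 1*1/310 = -389 - 1/310 = -120591/310 ≈ -389.00)
F = 100131/310 (F = -11*(3 + 3) - 1*(-120591/310) = -11*6 + 120591/310 = -66 + 120591/310 = 100131/310 ≈ 323.00)
(F - 975) - (95 - 1511)/(2212 - 2192) = (100131/310 - 975) - (95 - 1511)/(2212 - 2192) = -202119/310 - (-1416)/20 = -202119/310 - 1*(-354/5) = -202119/310 + 354/5 = -180171/310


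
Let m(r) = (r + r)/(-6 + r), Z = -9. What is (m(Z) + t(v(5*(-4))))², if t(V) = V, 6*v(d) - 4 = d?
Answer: 484/225 ≈ 2.1511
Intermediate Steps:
v(d) = ⅔ + d/6
m(r) = 2*r/(-6 + r) (m(r) = (2*r)/(-6 + r) = 2*r/(-6 + r))
(m(Z) + t(v(5*(-4))))² = (2*(-9)/(-6 - 9) + (⅔ + (5*(-4))/6))² = (2*(-9)/(-15) + (⅔ + (⅙)*(-20)))² = (2*(-9)*(-1/15) + (⅔ - 10/3))² = (6/5 - 8/3)² = (-22/15)² = 484/225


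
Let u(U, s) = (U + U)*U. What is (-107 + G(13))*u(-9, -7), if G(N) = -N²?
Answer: -44712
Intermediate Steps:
u(U, s) = 2*U² (u(U, s) = (2*U)*U = 2*U²)
(-107 + G(13))*u(-9, -7) = (-107 - 1*13²)*(2*(-9)²) = (-107 - 1*169)*(2*81) = (-107 - 169)*162 = -276*162 = -44712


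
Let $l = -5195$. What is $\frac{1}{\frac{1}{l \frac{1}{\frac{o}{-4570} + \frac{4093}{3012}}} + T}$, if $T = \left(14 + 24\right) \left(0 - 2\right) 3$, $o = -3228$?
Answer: $- \frac{35754171900}{8151965407073} \approx -0.004386$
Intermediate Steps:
$T = -228$ ($T = 38 \left(\left(-2\right) 3\right) = 38 \left(-6\right) = -228$)
$\frac{1}{\frac{1}{l \frac{1}{\frac{o}{-4570} + \frac{4093}{3012}}} + T} = \frac{1}{\frac{1}{\left(-5195\right) \frac{1}{- \frac{3228}{-4570} + \frac{4093}{3012}}} - 228} = \frac{1}{\frac{1}{\left(-5195\right) \frac{1}{\left(-3228\right) \left(- \frac{1}{4570}\right) + 4093 \cdot \frac{1}{3012}}} - 228} = \frac{1}{\frac{1}{\left(-5195\right) \frac{1}{\frac{1614}{2285} + \frac{4093}{3012}}} - 228} = \frac{1}{\frac{1}{\left(-5195\right) \frac{1}{\frac{14213873}{6882420}}} - 228} = \frac{1}{\frac{1}{\left(-5195\right) \frac{6882420}{14213873}} - 228} = \frac{1}{\frac{1}{- \frac{35754171900}{14213873}} - 228} = \frac{1}{- \frac{14213873}{35754171900} - 228} = \frac{1}{- \frac{8151965407073}{35754171900}} = - \frac{35754171900}{8151965407073}$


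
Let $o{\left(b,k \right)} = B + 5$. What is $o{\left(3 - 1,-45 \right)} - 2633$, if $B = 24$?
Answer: $-2604$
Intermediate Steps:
$o{\left(b,k \right)} = 29$ ($o{\left(b,k \right)} = 24 + 5 = 29$)
$o{\left(3 - 1,-45 \right)} - 2633 = 29 - 2633 = -2604$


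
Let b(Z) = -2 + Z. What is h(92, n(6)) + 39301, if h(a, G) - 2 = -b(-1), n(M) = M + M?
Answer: 39306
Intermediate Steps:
n(M) = 2*M
h(a, G) = 5 (h(a, G) = 2 - (-2 - 1) = 2 - 1*(-3) = 2 + 3 = 5)
h(92, n(6)) + 39301 = 5 + 39301 = 39306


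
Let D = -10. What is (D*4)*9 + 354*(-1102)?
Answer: -390468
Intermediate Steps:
(D*4)*9 + 354*(-1102) = -10*4*9 + 354*(-1102) = -40*9 - 390108 = -360 - 390108 = -390468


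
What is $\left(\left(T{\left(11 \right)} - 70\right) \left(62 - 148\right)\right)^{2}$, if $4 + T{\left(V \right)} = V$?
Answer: $29354724$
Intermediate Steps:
$T{\left(V \right)} = -4 + V$
$\left(\left(T{\left(11 \right)} - 70\right) \left(62 - 148\right)\right)^{2} = \left(\left(\left(-4 + 11\right) - 70\right) \left(62 - 148\right)\right)^{2} = \left(\left(7 - 70\right) \left(-86\right)\right)^{2} = \left(\left(-63\right) \left(-86\right)\right)^{2} = 5418^{2} = 29354724$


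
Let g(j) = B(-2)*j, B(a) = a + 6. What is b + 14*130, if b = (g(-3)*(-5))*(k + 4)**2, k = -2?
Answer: 2060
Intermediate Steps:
B(a) = 6 + a
g(j) = 4*j (g(j) = (6 - 2)*j = 4*j)
b = 240 (b = ((4*(-3))*(-5))*(-2 + 4)**2 = -12*(-5)*2**2 = 60*4 = 240)
b + 14*130 = 240 + 14*130 = 240 + 1820 = 2060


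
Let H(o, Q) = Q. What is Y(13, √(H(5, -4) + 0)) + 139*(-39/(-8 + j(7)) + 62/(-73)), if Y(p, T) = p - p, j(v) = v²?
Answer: -749071/2993 ≈ -250.27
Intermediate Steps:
Y(p, T) = 0
Y(13, √(H(5, -4) + 0)) + 139*(-39/(-8 + j(7)) + 62/(-73)) = 0 + 139*(-39/(-8 + 7²) + 62/(-73)) = 0 + 139*(-39/(-8 + 49) + 62*(-1/73)) = 0 + 139*(-39/41 - 62/73) = 0 + 139*(-5389/2993) = 0 - 749071/2993 = -749071/2993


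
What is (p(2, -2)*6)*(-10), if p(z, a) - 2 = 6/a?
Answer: 60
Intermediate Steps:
p(z, a) = 2 + 6/a
(p(2, -2)*6)*(-10) = ((2 + 6/(-2))*6)*(-10) = ((2 + 6*(-1/2))*6)*(-10) = ((2 - 3)*6)*(-10) = -1*6*(-10) = -6*(-10) = 60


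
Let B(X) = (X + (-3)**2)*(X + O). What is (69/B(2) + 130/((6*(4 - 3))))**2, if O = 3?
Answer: 14303524/27225 ≈ 525.38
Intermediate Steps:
B(X) = (3 + X)*(9 + X) (B(X) = (X + (-3)**2)*(X + 3) = (X + 9)*(3 + X) = (9 + X)*(3 + X) = (3 + X)*(9 + X))
(69/B(2) + 130/((6*(4 - 3))))**2 = (69/(27 + 2**2 + 12*2) + 130/((6*(4 - 3))))**2 = (69/(27 + 4 + 24) + 130/((6*1)))**2 = (69/55 + 130/6)**2 = (69*(1/55) + 130*(1/6))**2 = (69/55 + 65/3)**2 = (3782/165)**2 = 14303524/27225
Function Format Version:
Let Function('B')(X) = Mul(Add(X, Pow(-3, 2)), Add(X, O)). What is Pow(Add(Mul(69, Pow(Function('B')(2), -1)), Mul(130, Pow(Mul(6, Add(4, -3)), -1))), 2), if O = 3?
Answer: Rational(14303524, 27225) ≈ 525.38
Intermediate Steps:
Function('B')(X) = Mul(Add(3, X), Add(9, X)) (Function('B')(X) = Mul(Add(X, Pow(-3, 2)), Add(X, 3)) = Mul(Add(X, 9), Add(3, X)) = Mul(Add(9, X), Add(3, X)) = Mul(Add(3, X), Add(9, X)))
Pow(Add(Mul(69, Pow(Function('B')(2), -1)), Mul(130, Pow(Mul(6, Add(4, -3)), -1))), 2) = Pow(Add(Mul(69, Pow(Add(27, Pow(2, 2), Mul(12, 2)), -1)), Mul(130, Pow(Mul(6, Add(4, -3)), -1))), 2) = Pow(Add(Mul(69, Pow(Add(27, 4, 24), -1)), Mul(130, Pow(Mul(6, 1), -1))), 2) = Pow(Add(Mul(69, Pow(55, -1)), Mul(130, Pow(6, -1))), 2) = Pow(Add(Mul(69, Rational(1, 55)), Mul(130, Rational(1, 6))), 2) = Pow(Add(Rational(69, 55), Rational(65, 3)), 2) = Pow(Rational(3782, 165), 2) = Rational(14303524, 27225)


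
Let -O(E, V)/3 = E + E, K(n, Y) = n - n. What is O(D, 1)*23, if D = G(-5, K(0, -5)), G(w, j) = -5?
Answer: 690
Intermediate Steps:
K(n, Y) = 0
D = -5
O(E, V) = -6*E (O(E, V) = -3*(E + E) = -6*E)
O(D, 1)*23 = -6*(-5)*23 = 30*23 = 690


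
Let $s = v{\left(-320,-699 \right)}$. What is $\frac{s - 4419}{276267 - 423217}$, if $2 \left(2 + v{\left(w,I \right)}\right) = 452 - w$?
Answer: $\frac{807}{29390} \approx 0.027458$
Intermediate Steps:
$v{\left(w,I \right)} = 224 - \frac{w}{2}$ ($v{\left(w,I \right)} = -2 + \frac{452 - w}{2} = -2 - \left(-226 + \frac{w}{2}\right) = 224 - \frac{w}{2}$)
$s = 384$ ($s = 224 - -160 = 224 + 160 = 384$)
$\frac{s - 4419}{276267 - 423217} = \frac{384 - 4419}{276267 - 423217} = - \frac{4035}{-146950} = \left(-4035\right) \left(- \frac{1}{146950}\right) = \frac{807}{29390}$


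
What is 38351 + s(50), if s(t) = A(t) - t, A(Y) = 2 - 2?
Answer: 38301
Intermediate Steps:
A(Y) = 0
s(t) = -t (s(t) = 0 - t = -t)
38351 + s(50) = 38351 - 1*50 = 38351 - 50 = 38301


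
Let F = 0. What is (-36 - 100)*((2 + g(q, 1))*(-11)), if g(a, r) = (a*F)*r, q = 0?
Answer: 2992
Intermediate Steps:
g(a, r) = 0 (g(a, r) = (a*0)*r = 0*r = 0)
(-36 - 100)*((2 + g(q, 1))*(-11)) = (-36 - 100)*((2 + 0)*(-11)) = -272*(-11) = -136*(-22) = 2992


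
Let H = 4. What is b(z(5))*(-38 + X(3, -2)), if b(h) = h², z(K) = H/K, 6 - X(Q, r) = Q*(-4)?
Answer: -64/5 ≈ -12.800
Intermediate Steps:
X(Q, r) = 6 + 4*Q (X(Q, r) = 6 - Q*(-4) = 6 - (-4)*Q = 6 + 4*Q)
z(K) = 4/K
b(z(5))*(-38 + X(3, -2)) = (4/5)²*(-38 + (6 + 4*3)) = (4*(⅕))²*(-38 + (6 + 12)) = (⅘)²*(-38 + 18) = (16/25)*(-20) = -64/5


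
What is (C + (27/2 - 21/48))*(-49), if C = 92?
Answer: -82369/16 ≈ -5148.1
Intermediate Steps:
(C + (27/2 - 21/48))*(-49) = (92 + (27/2 - 21/48))*(-49) = (92 + (27*(1/2) - 21*1/48))*(-49) = (92 + (27/2 - 7/16))*(-49) = (92 + 209/16)*(-49) = (1681/16)*(-49) = -82369/16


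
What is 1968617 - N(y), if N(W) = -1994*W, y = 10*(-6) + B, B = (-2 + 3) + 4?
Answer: 1858947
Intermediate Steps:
B = 5 (B = 1 + 4 = 5)
y = -55 (y = 10*(-6) + 5 = -60 + 5 = -55)
1968617 - N(y) = 1968617 - (-1994)*(-55) = 1968617 - 1*109670 = 1968617 - 109670 = 1858947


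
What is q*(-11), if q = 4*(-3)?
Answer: 132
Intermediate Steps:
q = -12
q*(-11) = -12*(-11) = 132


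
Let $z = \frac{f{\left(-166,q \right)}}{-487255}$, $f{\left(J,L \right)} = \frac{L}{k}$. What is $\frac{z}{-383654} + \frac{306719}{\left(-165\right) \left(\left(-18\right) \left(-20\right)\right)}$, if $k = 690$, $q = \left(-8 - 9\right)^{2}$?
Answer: $- \frac{131875630954309427}{25539377993177400} \approx -5.1636$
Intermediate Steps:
$q = 289$ ($q = \left(-17\right)^{2} = 289$)
$f{\left(J,L \right)} = \frac{L}{690}$
$z = - \frac{289}{336205950}$ ($z = \frac{\frac{1}{690} \cdot 289}{-487255} = \frac{289}{690} \left(- \frac{1}{487255}\right) = - \frac{289}{336205950} \approx -8.5959 \cdot 10^{-7}$)
$\frac{z}{-383654} + \frac{306719}{\left(-165\right) \left(\left(-18\right) \left(-20\right)\right)} = - \frac{289}{336205950 \left(-383654\right)} + \frac{306719}{\left(-165\right) \left(\left(-18\right) \left(-20\right)\right)} = \left(- \frac{289}{336205950}\right) \left(- \frac{1}{383654}\right) + \frac{306719}{\left(-165\right) 360} = \frac{289}{128986757541300} + \frac{306719}{-59400} = \frac{289}{128986757541300} + 306719 \left(- \frac{1}{59400}\right) = \frac{289}{128986757541300} - \frac{306719}{59400} = - \frac{131875630954309427}{25539377993177400}$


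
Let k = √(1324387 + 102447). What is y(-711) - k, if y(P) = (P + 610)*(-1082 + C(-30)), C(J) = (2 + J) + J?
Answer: 115140 - √1426834 ≈ 1.1395e+5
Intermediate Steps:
C(J) = 2 + 2*J
y(P) = -695400 - 1140*P (y(P) = (P + 610)*(-1082 + (2 + 2*(-30))) = (610 + P)*(-1082 + (2 - 60)) = (610 + P)*(-1082 - 58) = (610 + P)*(-1140) = -695400 - 1140*P)
k = √1426834 ≈ 1194.5
y(-711) - k = (-695400 - 1140*(-711)) - √1426834 = (-695400 + 810540) - √1426834 = 115140 - √1426834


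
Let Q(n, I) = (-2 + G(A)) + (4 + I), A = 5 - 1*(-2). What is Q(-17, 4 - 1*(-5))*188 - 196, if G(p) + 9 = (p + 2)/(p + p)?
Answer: 2106/7 ≈ 300.86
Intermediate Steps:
A = 7 (A = 5 + 2 = 7)
G(p) = -9 + (2 + p)/(2*p) (G(p) = -9 + (p + 2)/(p + p) = -9 + (2 + p)/((2*p)) = -9 + (2 + p)*(1/(2*p)) = -9 + (2 + p)/(2*p))
Q(n, I) = -89/14 + I (Q(n, I) = (-2 + (-17/2 + 1/7)) + (4 + I) = (-2 - 117/14) + (4 + I) = -145/14 + (4 + I) = -89/14 + I)
Q(-17, 4 - 1*(-5))*188 - 196 = (-89/14 + (4 - 1*(-5)))*188 - 196 = (-89/14 + (4 + 5))*188 - 196 = (-89/14 + 9)*188 - 196 = (37/14)*188 - 196 = 3478/7 - 196 = 2106/7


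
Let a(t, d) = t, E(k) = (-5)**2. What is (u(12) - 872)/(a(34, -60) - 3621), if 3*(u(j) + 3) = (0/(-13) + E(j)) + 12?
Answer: 2588/10761 ≈ 0.24050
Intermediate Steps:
E(k) = 25
u(j) = 28/3 (u(j) = -3 + ((0/(-13) + 25) + 12)/3 = -3 + ((0*(-1/13) + 25) + 12)/3 = -3 + ((0 + 25) + 12)/3 = -3 + (25 + 12)/3 = -3 + (1/3)*37 = -3 + 37/3 = 28/3)
(u(12) - 872)/(a(34, -60) - 3621) = (28/3 - 872)/(34 - 3621) = -2588/3/(-3587) = -2588/3*(-1/3587) = 2588/10761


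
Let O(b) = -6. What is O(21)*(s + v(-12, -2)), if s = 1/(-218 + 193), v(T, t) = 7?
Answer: -1044/25 ≈ -41.760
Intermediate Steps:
s = -1/25 (s = 1/(-25) = -1/25 ≈ -0.040000)
O(21)*(s + v(-12, -2)) = -6*(-1/25 + 7) = -6*174/25 = -1044/25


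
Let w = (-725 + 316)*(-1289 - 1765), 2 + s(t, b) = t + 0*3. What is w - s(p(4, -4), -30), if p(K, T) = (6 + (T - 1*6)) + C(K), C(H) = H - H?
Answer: 1249092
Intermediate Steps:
C(H) = 0
p(K, T) = T (p(K, T) = (6 + (T - 1*6)) + 0 = (6 + (T - 6)) + 0 = (6 + (-6 + T)) + 0 = T + 0 = T)
s(t, b) = -2 + t (s(t, b) = -2 + (t + 0*3) = -2 + (t + 0) = -2 + t)
w = 1249086 (w = -409*(-3054) = 1249086)
w - s(p(4, -4), -30) = 1249086 - (-2 - 4) = 1249086 - 1*(-6) = 1249086 + 6 = 1249092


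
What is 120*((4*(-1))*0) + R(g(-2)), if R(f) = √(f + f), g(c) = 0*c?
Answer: 0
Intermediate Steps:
g(c) = 0
R(f) = √2*√f (R(f) = √(2*f) = √2*√f)
120*((4*(-1))*0) + R(g(-2)) = 120*((4*(-1))*0) + √2*√0 = 120*(-4*0) + √2*0 = 120*0 + 0 = 0 + 0 = 0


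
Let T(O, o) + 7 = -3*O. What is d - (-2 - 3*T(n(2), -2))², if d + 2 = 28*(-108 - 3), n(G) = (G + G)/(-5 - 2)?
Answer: -161799/49 ≈ -3302.0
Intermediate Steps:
n(G) = -2*G/7 (n(G) = (2*G)/(-7) = (2*G)*(-⅐) = -2*G/7)
d = -3110 (d = -2 + 28*(-108 - 3) = -2 + 28*(-111) = -2 - 3108 = -3110)
T(O, o) = -7 - 3*O
d - (-2 - 3*T(n(2), -2))² = -3110 - (-2 - 3*(-7 - (-6)*2/7))² = -3110 - (-2 - 3*(-7 - 3*(-4/7)))² = -3110 - (-2 - 3*(-7 + 12/7))² = -3110 - (-2 - 3*(-37/7))² = -3110 - (-2 + 111/7)² = -3110 - (97/7)² = -3110 - 1*9409/49 = -3110 - 9409/49 = -161799/49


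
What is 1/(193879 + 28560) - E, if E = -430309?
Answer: 95717503652/222439 ≈ 4.3031e+5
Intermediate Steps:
1/(193879 + 28560) - E = 1/(193879 + 28560) - 1*(-430309) = 1/222439 + 430309 = 95717503652/222439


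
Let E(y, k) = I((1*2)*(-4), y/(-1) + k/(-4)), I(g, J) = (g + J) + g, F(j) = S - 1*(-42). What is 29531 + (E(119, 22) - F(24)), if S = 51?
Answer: 58595/2 ≈ 29298.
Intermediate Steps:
F(j) = 93 (F(j) = 51 - 1*(-42) = 51 + 42 = 93)
I(g, J) = J + 2*g (I(g, J) = (J + g) + g = J + 2*g)
E(y, k) = -16 - y - k/4 (E(y, k) = (y/(-1) + k/(-4)) + 2*((1*2)*(-4)) = (y*(-1) + k*(-1/4)) + 2*(2*(-4)) = (-y - k/4) + 2*(-8) = (-y - k/4) - 16 = -16 - y - k/4)
29531 + (E(119, 22) - F(24)) = 29531 + ((-16 - 1*119 - 1/4*22) - 1*93) = 29531 + ((-16 - 119 - 11/2) - 93) = 29531 + (-281/2 - 93) = 29531 - 467/2 = 58595/2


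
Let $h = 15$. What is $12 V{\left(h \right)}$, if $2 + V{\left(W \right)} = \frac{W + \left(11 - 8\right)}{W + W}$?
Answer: $- \frac{84}{5} \approx -16.8$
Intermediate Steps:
$V{\left(W \right)} = -2 + \frac{3 + W}{2 W}$ ($V{\left(W \right)} = -2 + \frac{W + \left(11 - 8\right)}{W + W} = -2 + \frac{W + \left(11 - 8\right)}{2 W} = -2 + \left(W + 3\right) \frac{1}{2 W} = -2 + \left(3 + W\right) \frac{1}{2 W} = -2 + \frac{3 + W}{2 W}$)
$12 V{\left(h \right)} = 12 \frac{3 \left(1 - 15\right)}{2 \cdot 15} = 12 \cdot \frac{3}{2} \cdot \frac{1}{15} \left(1 - 15\right) = 12 \cdot \frac{3}{2} \cdot \frac{1}{15} \left(-14\right) = 12 \left(- \frac{7}{5}\right) = - \frac{84}{5}$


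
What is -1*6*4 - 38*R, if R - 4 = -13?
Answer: 318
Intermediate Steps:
R = -9 (R = 4 - 13 = -9)
-1*6*4 - 38*R = -1*6*4 - 38*(-9) = -6*4 + 342 = -24 + 342 = 318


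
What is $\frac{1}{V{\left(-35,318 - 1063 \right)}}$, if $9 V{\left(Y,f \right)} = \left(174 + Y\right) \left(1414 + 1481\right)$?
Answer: $\frac{3}{134135} \approx 2.2366 \cdot 10^{-5}$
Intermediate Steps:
$V{\left(Y,f \right)} = 55970 + \frac{965 Y}{3}$ ($V{\left(Y,f \right)} = \frac{\left(174 + Y\right) \left(1414 + 1481\right)}{9} = \frac{\left(174 + Y\right) 2895}{9} = \frac{503730 + 2895 Y}{9} = 55970 + \frac{965 Y}{3}$)
$\frac{1}{V{\left(-35,318 - 1063 \right)}} = \frac{1}{55970 + \frac{965}{3} \left(-35\right)} = \frac{1}{55970 - \frac{33775}{3}} = \frac{1}{\frac{134135}{3}} = \frac{3}{134135}$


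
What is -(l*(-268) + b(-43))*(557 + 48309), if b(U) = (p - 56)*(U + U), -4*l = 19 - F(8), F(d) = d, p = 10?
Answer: -229328138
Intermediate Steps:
l = -11/4 (l = -(19 - 1*8)/4 = -(19 - 8)/4 = -¼*11 = -11/4 ≈ -2.7500)
b(U) = -92*U (b(U) = (10 - 56)*(U + U) = -92*U)
-(l*(-268) + b(-43))*(557 + 48309) = -(-11/4*(-268) - 92*(-43))*(557 + 48309) = -(737 + 3956)*48866 = -4693*48866 = -1*229328138 = -229328138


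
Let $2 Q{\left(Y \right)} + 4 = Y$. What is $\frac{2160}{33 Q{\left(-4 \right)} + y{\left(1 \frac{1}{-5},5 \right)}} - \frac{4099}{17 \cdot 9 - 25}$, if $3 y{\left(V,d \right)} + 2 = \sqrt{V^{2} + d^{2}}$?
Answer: $- \frac{12241405963}{253406336} - \frac{16200 \sqrt{626}}{1979737} \approx -48.512$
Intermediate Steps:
$Q{\left(Y \right)} = -2 + \frac{Y}{2}$
$y{\left(V,d \right)} = - \frac{2}{3} + \frac{\sqrt{V^{2} + d^{2}}}{3}$
$\frac{2160}{33 Q{\left(-4 \right)} + y{\left(1 \frac{1}{-5},5 \right)}} - \frac{4099}{17 \cdot 9 - 25} = \frac{2160}{33 \left(-2 + \frac{1}{2} \left(-4\right)\right) - \left(\frac{2}{3} - \frac{\sqrt{\left(1 \frac{1}{-5}\right)^{2} + 5^{2}}}{3}\right)} - \frac{4099}{17 \cdot 9 - 25} = \frac{2160}{33 \left(-2 - 2\right) - \left(\frac{2}{3} - \frac{\sqrt{\left(1 \left(- \frac{1}{5}\right)\right)^{2} + 25}}{3}\right)} - \frac{4099}{153 - 25} = \frac{2160}{33 \left(-4\right) - \left(\frac{2}{3} - \frac{\sqrt{\left(- \frac{1}{5}\right)^{2} + 25}}{3}\right)} - \frac{4099}{128} = \frac{2160}{-132 - \left(\frac{2}{3} - \frac{\sqrt{\frac{1}{25} + 25}}{3}\right)} - \frac{4099}{128} = \frac{2160}{-132 - \left(\frac{2}{3} - \frac{\sqrt{\frac{626}{25}}}{3}\right)} - \frac{4099}{128} = \frac{2160}{-132 - \left(\frac{2}{3} - \frac{\frac{1}{5} \sqrt{626}}{3}\right)} - \frac{4099}{128} = \frac{2160}{-132 - \left(\frac{2}{3} - \frac{\sqrt{626}}{15}\right)} - \frac{4099}{128} = \frac{2160}{- \frac{398}{3} + \frac{\sqrt{626}}{15}} - \frac{4099}{128} = - \frac{4099}{128} + \frac{2160}{- \frac{398}{3} + \frac{\sqrt{626}}{15}}$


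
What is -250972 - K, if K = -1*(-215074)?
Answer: -466046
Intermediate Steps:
K = 215074
-250972 - K = -250972 - 1*215074 = -250972 - 215074 = -466046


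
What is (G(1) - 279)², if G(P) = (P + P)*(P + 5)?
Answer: 71289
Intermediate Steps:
G(P) = 2*P*(5 + P) (G(P) = (2*P)*(5 + P) = 2*P*(5 + P))
(G(1) - 279)² = (2*1*(5 + 1) - 279)² = (2*1*6 - 279)² = (12 - 279)² = (-267)² = 71289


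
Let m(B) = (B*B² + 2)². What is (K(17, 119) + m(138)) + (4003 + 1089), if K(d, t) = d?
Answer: 6906772954585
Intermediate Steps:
m(B) = (2 + B³)² (m(B) = (B³ + 2)² = (2 + B³)²)
(K(17, 119) + m(138)) + (4003 + 1089) = (17 + (2 + 138³)²) + (4003 + 1089) = (17 + (2 + 2628072)²) + 5092 = (17 + 2628074²) + 5092 = (17 + 6906772949476) + 5092 = 6906772949493 + 5092 = 6906772954585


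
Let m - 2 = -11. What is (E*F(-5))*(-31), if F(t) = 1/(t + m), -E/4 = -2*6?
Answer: 744/7 ≈ 106.29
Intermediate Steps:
m = -9 (m = 2 - 11 = -9)
E = 48 (E = -(-8)*6 = -4*(-12) = 48)
F(t) = 1/(-9 + t) (F(t) = 1/(t - 9) = 1/(-9 + t))
(E*F(-5))*(-31) = (48/(-9 - 5))*(-31) = (48/(-14))*(-31) = (48*(-1/14))*(-31) = -24/7*(-31) = 744/7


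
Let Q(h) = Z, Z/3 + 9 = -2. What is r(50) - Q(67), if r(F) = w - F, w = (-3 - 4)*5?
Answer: -52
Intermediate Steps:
Z = -33 (Z = -27 + 3*(-2) = -27 - 6 = -33)
Q(h) = -33
w = -35 (w = -7*5 = -35)
r(F) = -35 - F
r(50) - Q(67) = (-35 - 1*50) - 1*(-33) = (-35 - 50) + 33 = -85 + 33 = -52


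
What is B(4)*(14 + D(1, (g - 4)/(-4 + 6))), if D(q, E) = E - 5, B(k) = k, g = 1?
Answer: 30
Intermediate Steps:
D(q, E) = -5 + E
B(4)*(14 + D(1, (g - 4)/(-4 + 6))) = 4*(14 + (-5 + (1 - 4)/(-4 + 6))) = 4*(14 + (-5 - 3/2)) = 4*(14 - 13/2) = 4*(15/2) = 30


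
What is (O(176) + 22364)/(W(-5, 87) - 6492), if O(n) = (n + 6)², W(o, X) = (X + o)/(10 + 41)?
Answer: -1414944/165505 ≈ -8.5493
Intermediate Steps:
W(o, X) = X/51 + o/51 (W(o, X) = (X + o)/51 = (X + o)*(1/51) = X/51 + o/51)
O(n) = (6 + n)²
(O(176) + 22364)/(W(-5, 87) - 6492) = ((6 + 176)² + 22364)/(((1/51)*87 + (1/51)*(-5)) - 6492) = (182² + 22364)/((29/17 - 5/51) - 6492) = (33124 + 22364)/(82/51 - 6492) = 55488/(-331010/51) = 55488*(-51/331010) = -1414944/165505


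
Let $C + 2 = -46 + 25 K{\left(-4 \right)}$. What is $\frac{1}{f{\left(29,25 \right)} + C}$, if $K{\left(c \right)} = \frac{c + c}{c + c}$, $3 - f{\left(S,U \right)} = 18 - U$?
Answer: $- \frac{1}{13} \approx -0.076923$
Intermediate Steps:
$f{\left(S,U \right)} = -15 + U$ ($f{\left(S,U \right)} = 3 - \left(18 - U\right) = 3 + \left(-18 + U\right) = -15 + U$)
$K{\left(c \right)} = 1$ ($K{\left(c \right)} = \frac{2 c}{2 c} = 2 c \frac{1}{2 c} = 1$)
$C = -23$ ($C = -2 + \left(-46 + 25 \cdot 1\right) = -2 + \left(-46 + 25\right) = -2 - 21 = -23$)
$\frac{1}{f{\left(29,25 \right)} + C} = \frac{1}{\left(-15 + 25\right) - 23} = \frac{1}{10 - 23} = \frac{1}{-13} = - \frac{1}{13}$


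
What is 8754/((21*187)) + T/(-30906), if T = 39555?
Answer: 251021/264418 ≈ 0.94933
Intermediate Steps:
8754/((21*187)) + T/(-30906) = 8754/((21*187)) + 39555/(-30906) = 8754/3927 + 39555*(-1/30906) = 8754*(1/3927) - 4395/3434 = 2918/1309 - 4395/3434 = 251021/264418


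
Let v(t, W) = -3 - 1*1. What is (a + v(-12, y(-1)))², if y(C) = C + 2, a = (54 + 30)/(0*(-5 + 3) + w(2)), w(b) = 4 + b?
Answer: 100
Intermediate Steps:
a = 14 (a = (54 + 30)/(0*(-5 + 3) + (4 + 2)) = 84/(0*(-2) + 6) = 84/(0 + 6) = 84/6 = 84*(⅙) = 14)
y(C) = 2 + C
v(t, W) = -4 (v(t, W) = -3 - 1 = -4)
(a + v(-12, y(-1)))² = (14 - 4)² = 10² = 100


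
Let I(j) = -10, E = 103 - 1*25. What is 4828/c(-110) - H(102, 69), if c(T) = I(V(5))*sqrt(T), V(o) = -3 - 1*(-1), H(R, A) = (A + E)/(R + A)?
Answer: -49/57 + 1207*I*sqrt(110)/275 ≈ -0.85965 + 46.033*I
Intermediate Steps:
E = 78 (E = 103 - 25 = 78)
H(R, A) = (78 + A)/(A + R) (H(R, A) = (A + 78)/(R + A) = (78 + A)/(A + R))
V(o) = -2 (V(o) = -3 + 1 = -2)
c(T) = -10*sqrt(T)
4828/c(-110) - H(102, 69) = 4828/((-10*I*sqrt(110))) - (78 + 69)/(69 + 102) = 4828/((-10*I*sqrt(110))) - 147/171 = 4828*(I*sqrt(110)/1100) - 1*49/57 = 1207*I*sqrt(110)/275 - 49/57 = -49/57 + 1207*I*sqrt(110)/275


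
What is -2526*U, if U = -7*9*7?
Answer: 1113966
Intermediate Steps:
U = -441 (U = -63*7 = -441)
-2526*U = -2526*(-441) = 1113966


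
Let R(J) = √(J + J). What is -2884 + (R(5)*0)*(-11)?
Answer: -2884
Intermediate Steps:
R(J) = √2*√J (R(J) = √(2*J) = √2*√J)
-2884 + (R(5)*0)*(-11) = -2884 + ((√2*√5)*0)*(-11) = -2884 + (√10*0)*(-11) = -2884 + 0*(-11) = -2884 + 0 = -2884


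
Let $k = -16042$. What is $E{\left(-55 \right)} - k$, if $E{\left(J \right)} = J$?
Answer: $15987$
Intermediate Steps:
$E{\left(-55 \right)} - k = -55 - -16042 = -55 + 16042 = 15987$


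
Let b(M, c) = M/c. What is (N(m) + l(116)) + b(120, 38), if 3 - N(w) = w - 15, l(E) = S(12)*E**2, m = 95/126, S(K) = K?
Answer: 386612815/2394 ≈ 1.6149e+5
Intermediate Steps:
m = 95/126 (m = 95*(1/126) = 95/126 ≈ 0.75397)
l(E) = 12*E**2
N(w) = 18 - w (N(w) = 3 - (w - 15) = 3 - (-15 + w) = 3 + (15 - w) = 18 - w)
(N(m) + l(116)) + b(120, 38) = ((18 - 1*95/126) + 12*116**2) + 120/38 = ((18 - 95/126) + 12*13456) + 120*(1/38) = (2173/126 + 161472) + 60/19 = 20347645/126 + 60/19 = 386612815/2394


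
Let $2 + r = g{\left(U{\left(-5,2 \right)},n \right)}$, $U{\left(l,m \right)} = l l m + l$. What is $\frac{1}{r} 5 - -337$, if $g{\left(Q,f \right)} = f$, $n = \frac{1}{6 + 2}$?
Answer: $\frac{1003}{3} \approx 334.33$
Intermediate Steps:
$n = \frac{1}{8} \approx 0.125$
$U{\left(l,m \right)} = l + m l^{2}$ ($U{\left(l,m \right)} = l^{2} m + l = m l^{2} + l = l + m l^{2}$)
$r = - \frac{15}{8}$ ($r = -2 + \frac{1}{8} = - \frac{15}{8} \approx -1.875$)
$\frac{1}{r} 5 - -337 = \frac{1}{- \frac{15}{8}} \cdot 5 - -337 = \left(- \frac{8}{15}\right) 5 + 337 = - \frac{8}{3} + 337 = \frac{1003}{3}$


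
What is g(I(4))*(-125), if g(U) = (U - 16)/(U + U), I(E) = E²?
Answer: 0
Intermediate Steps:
g(U) = (-16 + U)/(2*U) (g(U) = (-16 + U)/((2*U)) = (-16 + U)*(1/(2*U)) = (-16 + U)/(2*U))
g(I(4))*(-125) = ((-16 + 4²)/(2*(4²)))*(-125) = ((½)*(-16 + 16)/16)*(-125) = ((½)*(1/16)*0)*(-125) = 0*(-125) = 0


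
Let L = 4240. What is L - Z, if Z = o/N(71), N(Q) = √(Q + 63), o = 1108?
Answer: 4240 - 554*√134/67 ≈ 4144.3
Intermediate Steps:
N(Q) = √(63 + Q)
Z = 554*√134/67 (Z = 1108/(√(63 + 71)) = 1108/(√134) = 1108*(√134/134) = 554*√134/67 ≈ 95.717)
L - Z = 4240 - 554*√134/67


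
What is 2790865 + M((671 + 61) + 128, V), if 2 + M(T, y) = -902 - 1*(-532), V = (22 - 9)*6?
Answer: 2790493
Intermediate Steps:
V = 78 (V = 13*6 = 78)
M(T, y) = -372 (M(T, y) = -2 + (-902 - 1*(-532)) = -2 + (-902 + 532) = -2 - 370 = -372)
2790865 + M((671 + 61) + 128, V) = 2790865 - 372 = 2790493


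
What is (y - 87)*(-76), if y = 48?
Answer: 2964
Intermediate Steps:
(y - 87)*(-76) = (48 - 87)*(-76) = -39*(-76) = 2964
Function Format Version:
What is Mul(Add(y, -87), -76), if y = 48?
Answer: 2964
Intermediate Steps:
Mul(Add(y, -87), -76) = Mul(Add(48, -87), -76) = Mul(-39, -76) = 2964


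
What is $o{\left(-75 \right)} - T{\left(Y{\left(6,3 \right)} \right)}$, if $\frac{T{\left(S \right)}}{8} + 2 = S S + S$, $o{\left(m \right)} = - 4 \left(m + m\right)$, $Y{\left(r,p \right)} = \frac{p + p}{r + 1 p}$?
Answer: $\frac{5464}{9} \approx 607.11$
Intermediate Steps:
$Y{\left(r,p \right)} = \frac{2 p}{p + r}$ ($Y{\left(r,p \right)} = \frac{2 p}{r + p} = \frac{2 p}{p + r}$)
$o{\left(m \right)} = - 8 m$ ($o{\left(m \right)} = - 4 \cdot 2 m = - 8 m$)
$T{\left(S \right)} = -16 + 8 S + 8 S^{2}$ ($T{\left(S \right)} = -16 + 8 \left(S S + S\right) = -16 + 8 \left(S^{2} + S\right) = -16 + 8 \left(S + S^{2}\right) = -16 + \left(8 S + 8 S^{2}\right) = -16 + 8 S + 8 S^{2}$)
$o{\left(-75 \right)} - T{\left(Y{\left(6,3 \right)} \right)} = \left(-8\right) \left(-75\right) - \left(-16 + 8 \cdot 2 \cdot 3 \frac{1}{3 + 6} + 8 \left(2 \cdot 3 \frac{1}{3 + 6}\right)^{2}\right) = 600 - \left(-16 + 8 \cdot 2 \cdot 3 \cdot \frac{1}{9} + 8 \left(2 \cdot 3 \cdot \frac{1}{9}\right)^{2}\right) = 600 - \left(-16 + 8 \cdot \frac{2}{3} + 8 \left(\frac{2}{3}\right)^{2}\right) = 600 - \left(-16 + \frac{16}{3} + 8 \cdot \frac{4}{9}\right) = 600 - \left(-16 + \frac{16}{3} + \frac{32}{9}\right) = 600 - - \frac{64}{9} = 600 + \frac{64}{9} = \frac{5464}{9}$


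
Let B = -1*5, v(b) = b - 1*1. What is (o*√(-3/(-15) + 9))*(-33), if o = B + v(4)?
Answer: 66*√230/5 ≈ 200.19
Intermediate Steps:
v(b) = -1 + b (v(b) = b - 1 = -1 + b)
B = -5
o = -2 (o = -5 + (-1 + 4) = -5 + 3 = -2)
(o*√(-3/(-15) + 9))*(-33) = -2*√(-3/(-15) + 9)*(-33) = -2*√(-3*(-1/15) + 9)*(-33) = -2*√(⅕ + 9)*(-33) = -2*√230/5*(-33) = 66*√230/5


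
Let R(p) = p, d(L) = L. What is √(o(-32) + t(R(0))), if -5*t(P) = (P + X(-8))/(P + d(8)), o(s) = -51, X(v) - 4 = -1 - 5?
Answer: I*√5095/10 ≈ 7.1379*I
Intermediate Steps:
X(v) = -2 (X(v) = 4 + (-1 - 5) = 4 - 6 = -2)
t(P) = -(-2 + P)/(5*(8 + P)) (t(P) = -(P - 2)/(5*(P + 8)) = -(-2 + P)/(5*(8 + P)))
√(o(-32) + t(R(0))) = √(-51 + (2 - 1*0)/(5*(8 + 0))) = √(-51 + (⅕)*(2 + 0)/8) = √(-51 + (⅕)*(⅛)*2) = √(-51 + 1/20) = √(-1019/20) = I*√5095/10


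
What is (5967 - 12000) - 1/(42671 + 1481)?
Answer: -266369017/44152 ≈ -6033.0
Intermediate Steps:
(5967 - 12000) - 1/(42671 + 1481) = -6033 - 1/44152 = -266369017/44152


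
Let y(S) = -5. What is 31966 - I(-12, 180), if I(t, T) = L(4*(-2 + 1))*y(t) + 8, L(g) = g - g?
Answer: 31958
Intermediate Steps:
L(g) = 0
I(t, T) = 8 (I(t, T) = 0*(-5) + 8 = 0 + 8 = 8)
31966 - I(-12, 180) = 31966 - 1*8 = 31966 - 8 = 31958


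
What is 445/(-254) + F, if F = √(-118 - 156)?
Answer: -445/254 + I*√274 ≈ -1.752 + 16.553*I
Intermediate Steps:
F = I*√274 (F = √(-274) = I*√274 ≈ 16.553*I)
445/(-254) + F = 445/(-254) + I*√274 = 445*(-1/254) + I*√274 = -445/254 + I*√274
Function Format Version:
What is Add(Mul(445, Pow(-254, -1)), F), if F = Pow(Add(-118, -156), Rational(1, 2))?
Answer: Add(Rational(-445, 254), Mul(I, Pow(274, Rational(1, 2)))) ≈ Add(-1.7520, Mul(16.553, I))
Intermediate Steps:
F = Mul(I, Pow(274, Rational(1, 2))) (F = Pow(-274, Rational(1, 2)) = Mul(I, Pow(274, Rational(1, 2))) ≈ Mul(16.553, I))
Add(Mul(445, Pow(-254, -1)), F) = Add(Mul(445, Pow(-254, -1)), Mul(I, Pow(274, Rational(1, 2)))) = Add(Mul(445, Rational(-1, 254)), Mul(I, Pow(274, Rational(1, 2)))) = Add(Rational(-445, 254), Mul(I, Pow(274, Rational(1, 2))))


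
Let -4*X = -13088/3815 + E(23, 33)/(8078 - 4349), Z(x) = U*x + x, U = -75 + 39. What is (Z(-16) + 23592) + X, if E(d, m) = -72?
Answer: 114533960826/4742045 ≈ 24153.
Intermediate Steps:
U = -36
Z(x) = -35*x (Z(x) = -36*x + x = -35*x)
X = 4089986/4742045 (X = -(-13088/3815 - 72/(8078 - 4349))/4 = -(-13088*1/3815 - 72/3729)/4 = -(-13088/3815 - 72*1/3729)/4 = -(-13088/3815 - 24/1243)/4 = -¼*(-16359944/4742045) = 4089986/4742045 ≈ 0.86249)
(Z(-16) + 23592) + X = (-35*(-16) + 23592) + 4089986/4742045 = (560 + 23592) + 4089986/4742045 = 24152 + 4089986/4742045 = 114533960826/4742045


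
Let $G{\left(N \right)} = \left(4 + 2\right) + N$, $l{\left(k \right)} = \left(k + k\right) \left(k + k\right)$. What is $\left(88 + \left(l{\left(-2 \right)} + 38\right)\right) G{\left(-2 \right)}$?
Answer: $568$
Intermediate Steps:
$l{\left(k \right)} = 4 k^{2}$ ($l{\left(k \right)} = 2 k 2 k = 4 k^{2}$)
$G{\left(N \right)} = 6 + N$
$\left(88 + \left(l{\left(-2 \right)} + 38\right)\right) G{\left(-2 \right)} = \left(88 + \left(4 \left(-2\right)^{2} + 38\right)\right) \left(6 - 2\right) = \left(88 + \left(4 \cdot 4 + 38\right)\right) 4 = \left(88 + \left(16 + 38\right)\right) 4 = \left(88 + 54\right) 4 = 142 \cdot 4 = 568$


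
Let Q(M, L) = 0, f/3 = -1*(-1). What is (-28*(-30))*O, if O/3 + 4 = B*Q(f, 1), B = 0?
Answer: -10080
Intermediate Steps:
f = 3 (f = 3*(-1*(-1)) = 3*1 = 3)
O = -12 (O = -12 + 3*(0*0) = -12 + 3*0 = -12 + 0 = -12)
(-28*(-30))*O = -28*(-30)*(-12) = 840*(-12) = -10080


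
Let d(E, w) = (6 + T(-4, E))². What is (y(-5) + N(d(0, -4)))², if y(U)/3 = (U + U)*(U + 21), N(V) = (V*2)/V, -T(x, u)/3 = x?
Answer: 228484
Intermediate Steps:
T(x, u) = -3*x
d(E, w) = 324 (d(E, w) = (6 - 3*(-4))² = (6 + 12)² = 18² = 324)
N(V) = 2 (N(V) = (2*V)/V = 2)
y(U) = 6*U*(21 + U) (y(U) = 3*((U + U)*(U + 21)) = 3*((2*U)*(21 + U)) = 3*(2*U*(21 + U)) = 6*U*(21 + U))
(y(-5) + N(d(0, -4)))² = (6*(-5)*(21 - 5) + 2)² = (6*(-5)*16 + 2)² = (-480 + 2)² = (-478)² = 228484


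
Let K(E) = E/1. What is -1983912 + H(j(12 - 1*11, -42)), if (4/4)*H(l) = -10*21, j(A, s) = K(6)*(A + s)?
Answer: -1984122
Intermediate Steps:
K(E) = E (K(E) = E*1 = E)
j(A, s) = 6*A + 6*s (j(A, s) = 6*(A + s) = 6*A + 6*s)
H(l) = -210 (H(l) = -10*21 = -210)
-1983912 + H(j(12 - 1*11, -42)) = -1983912 - 210 = -1984122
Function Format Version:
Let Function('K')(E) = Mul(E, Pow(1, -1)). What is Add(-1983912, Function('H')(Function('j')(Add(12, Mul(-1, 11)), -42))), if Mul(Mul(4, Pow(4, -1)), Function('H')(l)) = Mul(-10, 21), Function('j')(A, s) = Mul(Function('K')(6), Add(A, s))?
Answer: -1984122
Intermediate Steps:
Function('K')(E) = E (Function('K')(E) = Mul(E, 1) = E)
Function('j')(A, s) = Add(Mul(6, A), Mul(6, s)) (Function('j')(A, s) = Mul(6, Add(A, s)) = Add(Mul(6, A), Mul(6, s)))
Function('H')(l) = -210 (Function('H')(l) = Mul(-10, 21) = -210)
Add(-1983912, Function('H')(Function('j')(Add(12, Mul(-1, 11)), -42))) = Add(-1983912, -210) = -1984122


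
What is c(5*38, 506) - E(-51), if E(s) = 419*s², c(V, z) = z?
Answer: -1089313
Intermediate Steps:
c(5*38, 506) - E(-51) = 506 - 419*(-51)² = 506 - 419*2601 = 506 - 1*1089819 = 506 - 1089819 = -1089313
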